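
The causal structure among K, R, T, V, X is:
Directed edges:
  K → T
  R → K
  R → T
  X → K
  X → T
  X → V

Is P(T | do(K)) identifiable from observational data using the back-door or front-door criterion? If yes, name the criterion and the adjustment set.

P(T|do(K)): backdoor, adjust for {R, X}.

desc(K)\{K}={T}; candidates ⊆ {R,V,X}.
size 0: {}; under {} K still reaches {R,T,V,X} ∋ T.
size 1: {R}, {V}, {X}; under {R} K still reaches {T,V,X} ∋ T.
{R,X}: K⊥T given {R,X} in G with K→· removed — back-door holds.
P(T|do(K)) = Σ_{R,X} P(T|K,R,X)·P(R,X).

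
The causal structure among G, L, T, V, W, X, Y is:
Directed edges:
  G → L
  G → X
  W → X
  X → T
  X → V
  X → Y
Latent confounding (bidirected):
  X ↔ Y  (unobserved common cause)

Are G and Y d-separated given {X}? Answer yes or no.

Bayes-Ball from G | {X} reaches {L,W,Y}.
Y ∈ reach(G|{X}) ⇒ G ⊥̸ Y | {X}.

No — G and Y are d-connected given {X}.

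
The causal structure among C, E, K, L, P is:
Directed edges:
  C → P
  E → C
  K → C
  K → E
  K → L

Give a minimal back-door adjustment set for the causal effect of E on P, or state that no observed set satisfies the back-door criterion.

desc(E)\{E}={C,P}; candidates ⊆ {K,L}.
size 0: {}; under {} E still reaches {C,K,L,P} ∋ P.
{K}: E⊥P given {K} in G with E→· removed — back-door holds.

E→P: minimal back-door set {K}.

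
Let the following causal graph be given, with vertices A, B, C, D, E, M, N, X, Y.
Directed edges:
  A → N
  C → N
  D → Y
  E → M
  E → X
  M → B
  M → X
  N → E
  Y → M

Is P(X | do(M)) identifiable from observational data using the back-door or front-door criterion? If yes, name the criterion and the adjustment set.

P(X|do(M)): backdoor, adjust for {E}.

desc(M)\{M}={B,X}; candidates ⊆ {A,C,D,E,N,Y}.
size 0: {}; under {} M still reaches {A,C,D,E,N,X,Y} ∋ X.
{E}: M⊥X given {E} in G with M→· removed — back-door holds.
P(X|do(M)) = Σ_{E} P(X|M,E)·P(E).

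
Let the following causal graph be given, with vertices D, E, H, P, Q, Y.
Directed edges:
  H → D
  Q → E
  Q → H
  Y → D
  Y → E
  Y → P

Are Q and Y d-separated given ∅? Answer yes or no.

Bayes-Ball from Q | ∅ reaches {D,E,H}.
Y ∉ reach(Q|∅) ⇒ Q ⊥ Y | ∅.

Yes — Q ⊥ Y | ∅.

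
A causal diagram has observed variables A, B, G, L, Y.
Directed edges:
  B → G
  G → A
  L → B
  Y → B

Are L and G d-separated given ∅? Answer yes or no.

Bayes-Ball from L | ∅ reaches {A,B,G}.
G ∈ reach(L|∅) ⇒ L ⊥̸ G | ∅.

No — L and G are d-connected given ∅.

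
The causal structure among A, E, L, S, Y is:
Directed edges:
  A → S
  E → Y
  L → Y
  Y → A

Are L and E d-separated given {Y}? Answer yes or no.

No — L and E are d-connected given {Y}.

Bayes-Ball from L | {Y} reaches {E}.
E ∈ reach(L|{Y}) ⇒ L ⊥̸ E | {Y}.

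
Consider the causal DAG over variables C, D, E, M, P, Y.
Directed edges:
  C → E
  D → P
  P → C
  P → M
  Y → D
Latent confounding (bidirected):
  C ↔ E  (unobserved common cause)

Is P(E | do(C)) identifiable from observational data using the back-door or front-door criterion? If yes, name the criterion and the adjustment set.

P(E|do(C)): not identifiable (no BD/FD set).

desc(C)\{C}={E}; candidates ⊆ {D,M,P,Y}.
C↔E: latent back-door arc(s) into C.
size 0: {}; under {} C still reaches {D,E,M,P,Y} ∋ E.
size 1: {D}, {M}, {P} …(+1); under {D} C still reaches {E,M,P} ∋ E.
size 2: {D,M}, {D,P}, {D,Y} …(+3); under {D,M} C still reaches {E,P} ∋ E.
C↔E cannot be blocked by any observed set — no back-door set.
No mediator lies on a directed C→…→E path.
Neither criterion identifies P(E|do(C)) in this graph.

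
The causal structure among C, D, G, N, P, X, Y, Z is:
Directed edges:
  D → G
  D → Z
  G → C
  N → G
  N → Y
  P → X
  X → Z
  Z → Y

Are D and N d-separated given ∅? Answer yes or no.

Yes — D ⊥ N | ∅.

Bayes-Ball from D | ∅ reaches {C,G,Y,Z}.
N ∉ reach(D|∅) ⇒ D ⊥ N | ∅.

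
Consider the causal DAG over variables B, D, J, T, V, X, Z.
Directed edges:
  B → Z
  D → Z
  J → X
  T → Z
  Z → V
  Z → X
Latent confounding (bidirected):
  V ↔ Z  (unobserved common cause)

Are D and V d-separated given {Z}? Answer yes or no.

Bayes-Ball from D | {Z} reaches {B,T,V}.
V ∈ reach(D|{Z}) ⇒ D ⊥̸ V | {Z}.

No — D and V are d-connected given {Z}.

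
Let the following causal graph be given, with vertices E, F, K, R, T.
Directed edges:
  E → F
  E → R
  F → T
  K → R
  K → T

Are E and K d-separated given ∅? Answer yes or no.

Yes — E ⊥ K | ∅.

Bayes-Ball from E | ∅ reaches {F,R,T}.
K ∉ reach(E|∅) ⇒ E ⊥ K | ∅.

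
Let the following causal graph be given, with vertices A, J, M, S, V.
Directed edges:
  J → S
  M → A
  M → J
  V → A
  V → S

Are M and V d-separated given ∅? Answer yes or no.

Bayes-Ball from M | ∅ reaches {A,J,S}.
V ∉ reach(M|∅) ⇒ M ⊥ V | ∅.

Yes — M ⊥ V | ∅.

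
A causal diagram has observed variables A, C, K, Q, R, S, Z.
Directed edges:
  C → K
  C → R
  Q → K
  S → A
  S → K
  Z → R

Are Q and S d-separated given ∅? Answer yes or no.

Yes — Q ⊥ S | ∅.

Bayes-Ball from Q | ∅ reaches {K}.
S ∉ reach(Q|∅) ⇒ Q ⊥ S | ∅.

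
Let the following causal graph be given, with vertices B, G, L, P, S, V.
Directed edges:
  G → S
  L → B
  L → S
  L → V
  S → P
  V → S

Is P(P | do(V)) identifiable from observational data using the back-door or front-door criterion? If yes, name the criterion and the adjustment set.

P(P|do(V)): backdoor, adjust for {L}.

desc(V)\{V}={P,S}; candidates ⊆ {B,G,L}.
size 0: {}; under {} V still reaches {B,L,P,S} ∋ P.
{L}: V⊥P given {L} in G with V→· removed — back-door holds.
P(P|do(V)) = Σ_{L} P(P|V,L)·P(L).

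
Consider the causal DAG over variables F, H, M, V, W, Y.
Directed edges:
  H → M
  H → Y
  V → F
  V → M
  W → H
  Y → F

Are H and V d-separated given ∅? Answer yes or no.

Bayes-Ball from H | ∅ reaches {F,M,W,Y}.
V ∉ reach(H|∅) ⇒ H ⊥ V | ∅.

Yes — H ⊥ V | ∅.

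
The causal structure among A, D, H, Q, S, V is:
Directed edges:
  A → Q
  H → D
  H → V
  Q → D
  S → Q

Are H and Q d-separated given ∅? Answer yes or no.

Yes — H ⊥ Q | ∅.

Bayes-Ball from H | ∅ reaches {D,V}.
Q ∉ reach(H|∅) ⇒ H ⊥ Q | ∅.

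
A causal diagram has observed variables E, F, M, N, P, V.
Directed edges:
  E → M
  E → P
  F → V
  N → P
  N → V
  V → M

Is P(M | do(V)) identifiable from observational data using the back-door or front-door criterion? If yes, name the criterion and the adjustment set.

P(M|do(V)): backdoor, adjust for ∅.

desc(V)\{V}={M}; candidates ⊆ {E,F,N,P}.
∅: V⊥M given ∅ in G with V→· removed — back-door holds.
P(M|do(V)) = P(M|V) — no adjustment needed.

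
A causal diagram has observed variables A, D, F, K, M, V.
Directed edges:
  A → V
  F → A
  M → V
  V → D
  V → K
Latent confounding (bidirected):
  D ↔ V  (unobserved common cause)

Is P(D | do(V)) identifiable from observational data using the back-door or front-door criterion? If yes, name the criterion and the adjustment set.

P(D|do(V)): not identifiable (no BD/FD set).

desc(V)\{V}={D,K}; candidates ⊆ {A,F,M}.
V↔D: latent back-door arc(s) into V.
size 0: {}; under {} V still reaches {A,D,F,M} ∋ D.
size 1: {A}, {F}, {M}; under {A} V still reaches {D,M} ∋ D.
size 2: {A,F}, {A,M}, {F,M}; under {A,F} V still reaches {D,M} ∋ D.
V↔D cannot be blocked by any observed set — no back-door set.
No mediator lies on a directed V→…→D path.
Neither criterion identifies P(D|do(V)) in this graph.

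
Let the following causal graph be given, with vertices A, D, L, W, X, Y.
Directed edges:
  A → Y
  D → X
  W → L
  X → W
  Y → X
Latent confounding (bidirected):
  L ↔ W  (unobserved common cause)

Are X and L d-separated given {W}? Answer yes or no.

No — X and L are d-connected given {W}.

Bayes-Ball from X | {W} reaches {A,D,L,Y}.
L ∈ reach(X|{W}) ⇒ X ⊥̸ L | {W}.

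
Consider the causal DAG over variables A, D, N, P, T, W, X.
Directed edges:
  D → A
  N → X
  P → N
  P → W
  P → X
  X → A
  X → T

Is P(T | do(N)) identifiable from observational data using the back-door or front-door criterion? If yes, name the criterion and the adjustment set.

desc(N)\{N}={A,T,X}; candidates ⊆ {D,P,W}.
size 0: {}; under {} N still reaches {A,P,T,W,X} ∋ T.
{P}: N⊥T given {P} in G with N→· removed — back-door holds.
P(T|do(N)) = Σ_{P} P(T|N,P)·P(P).

P(T|do(N)): backdoor, adjust for {P}.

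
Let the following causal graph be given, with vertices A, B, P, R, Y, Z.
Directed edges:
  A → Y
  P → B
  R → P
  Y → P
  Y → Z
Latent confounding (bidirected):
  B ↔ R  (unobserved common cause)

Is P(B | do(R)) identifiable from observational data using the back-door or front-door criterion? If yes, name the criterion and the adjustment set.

P(B|do(R)): frontdoor, adjust for {P}.

desc(R)\{R}={B,P}; candidates ⊆ {A,Y,Z}.
R↔B: latent back-door arc(s) into R.
size 0: {}; under {} R still reaches {B} ∋ B.
size 1: {A}, {Y}, {Z}; under {A} R still reaches {B} ∋ B.
size 2: {A,Y}, {A,Z}, {Y,Z}; under {A,Y} R still reaches {B} ∋ B.
R↔B cannot be blocked by any observed set — no back-door set.
{P}: (i) intercepts every directed R→B path; (ii) no back-door R→{P}; (iii) {R} blocks every back-door {P}→B. Front-door holds.
P(B|do(R)) = Σ_{P} P(P|R) Σ_{R'} P(B|P,R')P(R').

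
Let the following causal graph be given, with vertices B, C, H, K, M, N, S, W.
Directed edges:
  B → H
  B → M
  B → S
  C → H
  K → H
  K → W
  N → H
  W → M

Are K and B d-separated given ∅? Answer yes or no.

Yes — K ⊥ B | ∅.

Bayes-Ball from K | ∅ reaches {H,M,W}.
B ∉ reach(K|∅) ⇒ K ⊥ B | ∅.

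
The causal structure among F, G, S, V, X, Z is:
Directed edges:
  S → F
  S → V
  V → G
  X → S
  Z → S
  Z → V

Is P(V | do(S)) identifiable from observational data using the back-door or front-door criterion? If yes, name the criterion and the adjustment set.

desc(S)\{S}={F,G,V}; candidates ⊆ {X,Z}.
size 0: {}; under {} S still reaches {G,V,X,Z} ∋ V.
{Z}: S⊥V given {Z} in G with S→· removed — back-door holds.
P(V|do(S)) = Σ_{Z} P(V|S,Z)·P(Z).

P(V|do(S)): backdoor, adjust for {Z}.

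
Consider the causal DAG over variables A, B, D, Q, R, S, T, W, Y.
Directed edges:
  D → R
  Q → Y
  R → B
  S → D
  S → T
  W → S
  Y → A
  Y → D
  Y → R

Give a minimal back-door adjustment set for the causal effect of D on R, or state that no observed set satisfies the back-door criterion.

D→R: minimal back-door set {Y}.

desc(D)\{D}={B,R}; candidates ⊆ {A,Q,S,T,W,Y}.
size 0: {}; under {} D still reaches {A,B,Q,R,S,T,W,Y} ∋ R.
{Y}: D⊥R given {Y} in G with D→· removed — back-door holds.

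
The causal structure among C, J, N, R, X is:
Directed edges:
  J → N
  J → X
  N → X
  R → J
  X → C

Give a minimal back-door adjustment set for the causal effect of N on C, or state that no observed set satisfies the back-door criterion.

N→C: minimal back-door set {J}.

desc(N)\{N}={C,X}; candidates ⊆ {J,R}.
size 0: {}; under {} N still reaches {C,J,R,X} ∋ C.
{J}: N⊥C given {J} in G with N→· removed — back-door holds.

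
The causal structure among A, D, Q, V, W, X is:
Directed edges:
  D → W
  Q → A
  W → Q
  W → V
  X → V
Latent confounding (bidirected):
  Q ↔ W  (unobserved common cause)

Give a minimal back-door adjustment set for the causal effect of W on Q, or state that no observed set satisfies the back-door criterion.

desc(W)\{W}={A,Q,V}; candidates ⊆ {D,X}.
W↔Q: latent back-door arc(s) into W.
size 0: {}; under {} W still reaches {A,D,Q} ∋ Q.
size 1: {D}, {X}; under {D} W still reaches {A,Q} ∋ Q.
size 2: {D,X}; under {D,X} W still reaches {A,Q} ∋ Q.
W↔Q cannot be blocked by any observed set — no back-door set.

W→Q: no observed back-door set.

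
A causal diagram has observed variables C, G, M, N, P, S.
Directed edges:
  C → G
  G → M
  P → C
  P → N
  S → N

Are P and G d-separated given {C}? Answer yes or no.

Yes — P ⊥ G | {C}.

Bayes-Ball from P | {C} reaches {N}.
G ∉ reach(P|{C}) ⇒ P ⊥ G | {C}.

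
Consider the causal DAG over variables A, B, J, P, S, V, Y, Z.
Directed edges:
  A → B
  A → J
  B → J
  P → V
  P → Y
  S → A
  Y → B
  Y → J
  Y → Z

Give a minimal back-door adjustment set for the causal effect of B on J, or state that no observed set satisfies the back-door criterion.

desc(B)\{B}={J}; candidates ⊆ {A,P,S,V,Y,Z}.
size 0: {}; under {} B still reaches {A,J,P,S,V,Y,Z} ∋ J.
size 1: {A}, {P}, {S} …(+3); under {A} B still reaches {J,P,V,Y,Z} ∋ J.
{A,Y}: B⊥J given {A,Y} in G with B→· removed — back-door holds.

B→J: minimal back-door set {A, Y}.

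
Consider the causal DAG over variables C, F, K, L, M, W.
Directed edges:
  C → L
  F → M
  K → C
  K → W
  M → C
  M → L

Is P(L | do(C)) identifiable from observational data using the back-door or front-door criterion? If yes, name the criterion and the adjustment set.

P(L|do(C)): backdoor, adjust for {M}.

desc(C)\{C}={L}; candidates ⊆ {F,K,M,W}.
size 0: {}; under {} C still reaches {F,K,L,M,W} ∋ L.
{M}: C⊥L given {M} in G with C→· removed — back-door holds.
P(L|do(C)) = Σ_{M} P(L|C,M)·P(M).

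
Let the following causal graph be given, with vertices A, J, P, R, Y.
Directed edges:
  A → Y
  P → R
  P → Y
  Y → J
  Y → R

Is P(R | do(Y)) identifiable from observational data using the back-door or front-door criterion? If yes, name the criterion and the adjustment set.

P(R|do(Y)): backdoor, adjust for {P}.

desc(Y)\{Y}={J,R}; candidates ⊆ {A,P}.
size 0: {}; under {} Y still reaches {A,P,R} ∋ R.
{P}: Y⊥R given {P} in G with Y→· removed — back-door holds.
P(R|do(Y)) = Σ_{P} P(R|Y,P)·P(P).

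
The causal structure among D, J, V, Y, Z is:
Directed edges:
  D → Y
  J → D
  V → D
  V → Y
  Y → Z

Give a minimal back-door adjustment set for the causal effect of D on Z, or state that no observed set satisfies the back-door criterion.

D→Z: minimal back-door set {V}.

desc(D)\{D}={Y,Z}; candidates ⊆ {J,V}.
size 0: {}; under {} D still reaches {J,V,Y,Z} ∋ Z.
{V}: D⊥Z given {V} in G with D→· removed — back-door holds.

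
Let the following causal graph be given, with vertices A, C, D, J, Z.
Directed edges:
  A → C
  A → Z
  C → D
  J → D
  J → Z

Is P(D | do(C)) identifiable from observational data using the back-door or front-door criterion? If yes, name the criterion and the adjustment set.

P(D|do(C)): backdoor, adjust for ∅.

desc(C)\{C}={D}; candidates ⊆ {A,J,Z}.
∅: C⊥D given ∅ in G with C→· removed — back-door holds.
P(D|do(C)) = P(D|C) — no adjustment needed.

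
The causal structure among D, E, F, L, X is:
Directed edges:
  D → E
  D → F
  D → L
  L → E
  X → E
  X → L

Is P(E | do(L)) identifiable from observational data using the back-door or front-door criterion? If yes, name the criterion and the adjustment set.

P(E|do(L)): backdoor, adjust for {D, X}.

desc(L)\{L}={E}; candidates ⊆ {D,F,X}.
size 0: {}; under {} L still reaches {D,E,F,X} ∋ E.
size 1: {D}, {F}, {X}; under {D} L still reaches {E,X} ∋ E.
{D,X}: L⊥E given {D,X} in G with L→· removed — back-door holds.
P(E|do(L)) = Σ_{D,X} P(E|L,D,X)·P(D,X).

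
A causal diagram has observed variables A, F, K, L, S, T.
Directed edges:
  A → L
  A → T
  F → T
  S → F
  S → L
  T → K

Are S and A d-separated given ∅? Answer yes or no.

Yes — S ⊥ A | ∅.

Bayes-Ball from S | ∅ reaches {F,K,L,T}.
A ∉ reach(S|∅) ⇒ S ⊥ A | ∅.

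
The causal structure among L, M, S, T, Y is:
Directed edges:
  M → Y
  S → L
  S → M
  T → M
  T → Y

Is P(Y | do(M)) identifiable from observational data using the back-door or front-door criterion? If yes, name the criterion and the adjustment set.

desc(M)\{M}={Y}; candidates ⊆ {L,S,T}.
size 0: {}; under {} M still reaches {L,S,T,Y} ∋ Y.
{T}: M⊥Y given {T} in G with M→· removed — back-door holds.
P(Y|do(M)) = Σ_{T} P(Y|M,T)·P(T).

P(Y|do(M)): backdoor, adjust for {T}.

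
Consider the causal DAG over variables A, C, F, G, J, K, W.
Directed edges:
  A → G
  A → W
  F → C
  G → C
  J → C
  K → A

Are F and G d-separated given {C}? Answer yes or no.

Bayes-Ball from F | {C} reaches {A,G,J,K,W}.
G ∈ reach(F|{C}) ⇒ F ⊥̸ G | {C}.

No — F and G are d-connected given {C}.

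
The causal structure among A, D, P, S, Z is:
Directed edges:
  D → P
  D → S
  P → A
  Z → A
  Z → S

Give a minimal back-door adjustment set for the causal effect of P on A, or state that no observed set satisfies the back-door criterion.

desc(P)\{P}={A}; candidates ⊆ {D,S,Z}.
∅: P⊥A given ∅ in G with P→· removed — back-door holds.

P→A: minimal back-door set ∅.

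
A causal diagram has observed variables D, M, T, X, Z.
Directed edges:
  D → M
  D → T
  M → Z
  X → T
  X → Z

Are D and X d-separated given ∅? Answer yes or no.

Bayes-Ball from D | ∅ reaches {M,T,Z}.
X ∉ reach(D|∅) ⇒ D ⊥ X | ∅.

Yes — D ⊥ X | ∅.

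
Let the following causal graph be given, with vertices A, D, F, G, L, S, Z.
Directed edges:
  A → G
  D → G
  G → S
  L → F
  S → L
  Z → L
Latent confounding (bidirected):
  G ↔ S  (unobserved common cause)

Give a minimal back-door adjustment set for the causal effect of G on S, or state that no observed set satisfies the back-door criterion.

desc(G)\{G}={F,L,S}; candidates ⊆ {A,D,Z}.
G↔S: latent back-door arc(s) into G.
size 0: {}; under {} G still reaches {A,D,F,L,S} ∋ S.
size 1: {A}, {D}, {Z}; under {A} G still reaches {D,F,L,S} ∋ S.
size 2: {A,D}, {A,Z}, {D,Z}; under {A,D} G still reaches {F,L,S} ∋ S.
G↔S cannot be blocked by any observed set — no back-door set.

G→S: no observed back-door set.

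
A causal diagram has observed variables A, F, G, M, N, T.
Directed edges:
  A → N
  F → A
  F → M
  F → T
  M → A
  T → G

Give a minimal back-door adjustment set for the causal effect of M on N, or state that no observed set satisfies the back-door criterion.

M→N: minimal back-door set {F}.

desc(M)\{M}={A,N}; candidates ⊆ {F,G,T}.
size 0: {}; under {} M still reaches {A,F,G,N,T} ∋ N.
{F}: M⊥N given {F} in G with M→· removed — back-door holds.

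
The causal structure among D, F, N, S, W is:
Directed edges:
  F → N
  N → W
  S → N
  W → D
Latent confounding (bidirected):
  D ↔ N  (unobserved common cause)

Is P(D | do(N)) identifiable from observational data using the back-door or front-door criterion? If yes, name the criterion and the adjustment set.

desc(N)\{N}={D,W}; candidates ⊆ {F,S}.
N↔D: latent back-door arc(s) into N.
size 0: {}; under {} N still reaches {D,F,S} ∋ D.
size 1: {F}, {S}; under {F} N still reaches {D,S} ∋ D.
size 2: {F,S}; under {F,S} N still reaches {D} ∋ D.
N↔D cannot be blocked by any observed set — no back-door set.
{W}: (i) intercepts every directed N→D path; (ii) no back-door N→{W}; (iii) {N} blocks every back-door {W}→D. Front-door holds.
P(D|do(N)) = Σ_{W} P(W|N) Σ_{N'} P(D|W,N')P(N').

P(D|do(N)): frontdoor, adjust for {W}.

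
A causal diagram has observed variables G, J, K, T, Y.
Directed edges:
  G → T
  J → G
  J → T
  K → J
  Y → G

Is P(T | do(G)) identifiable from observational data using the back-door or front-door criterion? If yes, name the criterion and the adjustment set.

P(T|do(G)): backdoor, adjust for {J}.

desc(G)\{G}={T}; candidates ⊆ {J,K,Y}.
size 0: {}; under {} G still reaches {J,K,T,Y} ∋ T.
{J}: G⊥T given {J} in G with G→· removed — back-door holds.
P(T|do(G)) = Σ_{J} P(T|G,J)·P(J).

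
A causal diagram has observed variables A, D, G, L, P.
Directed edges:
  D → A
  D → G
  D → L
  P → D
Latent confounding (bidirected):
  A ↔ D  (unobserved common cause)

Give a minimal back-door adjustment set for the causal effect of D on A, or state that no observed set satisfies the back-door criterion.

D→A: no observed back-door set.

desc(D)\{D}={A,G,L}; candidates ⊆ {P}.
D↔A: latent back-door arc(s) into D.
size 0: {}; under {} D still reaches {A,P} ∋ A.
size 1: {P}; under {P} D still reaches {A} ∋ A.
D↔A cannot be blocked by any observed set — no back-door set.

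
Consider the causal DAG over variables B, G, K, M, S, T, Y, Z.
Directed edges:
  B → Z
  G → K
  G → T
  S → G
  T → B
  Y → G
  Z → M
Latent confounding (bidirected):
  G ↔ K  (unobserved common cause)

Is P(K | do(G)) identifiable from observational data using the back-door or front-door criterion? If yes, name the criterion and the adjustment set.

P(K|do(G)): not identifiable (no BD/FD set).

desc(G)\{G}={B,K,M,T,Z}; candidates ⊆ {S,Y}.
G↔K: latent back-door arc(s) into G.
size 0: {}; under {} G still reaches {K,S,Y} ∋ K.
size 1: {S}, {Y}; under {S} G still reaches {K,Y} ∋ K.
size 2: {S,Y}; under {S,Y} G still reaches {K} ∋ K.
G↔K cannot be blocked by any observed set — no back-door set.
No mediator lies on a directed G→…→K path.
Neither criterion identifies P(K|do(G)) in this graph.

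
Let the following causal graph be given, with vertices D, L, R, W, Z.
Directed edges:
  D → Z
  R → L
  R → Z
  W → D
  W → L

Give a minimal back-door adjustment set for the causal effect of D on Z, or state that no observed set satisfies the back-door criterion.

desc(D)\{D}={Z}; candidates ⊆ {L,R,W}.
∅: D⊥Z given ∅ in G with D→· removed — back-door holds.

D→Z: minimal back-door set ∅.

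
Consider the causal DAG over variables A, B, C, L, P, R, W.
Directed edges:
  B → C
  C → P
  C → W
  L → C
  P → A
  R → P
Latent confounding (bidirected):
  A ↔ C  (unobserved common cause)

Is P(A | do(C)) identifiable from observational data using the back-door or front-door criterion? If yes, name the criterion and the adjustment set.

desc(C)\{C}={A,P,W}; candidates ⊆ {B,L,R}.
C↔A: latent back-door arc(s) into C.
size 0: {}; under {} C still reaches {A,B,L} ∋ A.
size 1: {B}, {L}, {R}; under {B} C still reaches {A,L} ∋ A.
size 2: {B,L}, {B,R}, {L,R}; under {B,L} C still reaches {A} ∋ A.
C↔A cannot be blocked by any observed set — no back-door set.
{P}: (i) intercepts every directed C→A path; (ii) no back-door C→{P}; (iii) {C} blocks every back-door {P}→A. Front-door holds.
P(A|do(C)) = Σ_{P} P(P|C) Σ_{C'} P(A|P,C')P(C').

P(A|do(C)): frontdoor, adjust for {P}.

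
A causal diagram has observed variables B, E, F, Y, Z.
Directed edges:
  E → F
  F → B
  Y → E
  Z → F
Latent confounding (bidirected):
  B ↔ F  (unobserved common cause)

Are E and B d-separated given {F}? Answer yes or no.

No — E and B are d-connected given {F}.

Bayes-Ball from E | {F} reaches {B,Y,Z}.
B ∈ reach(E|{F}) ⇒ E ⊥̸ B | {F}.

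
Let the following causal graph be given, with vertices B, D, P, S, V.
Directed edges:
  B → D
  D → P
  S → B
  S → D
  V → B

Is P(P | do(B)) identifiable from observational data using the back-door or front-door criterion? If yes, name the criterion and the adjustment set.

P(P|do(B)): backdoor, adjust for {S}.

desc(B)\{B}={D,P}; candidates ⊆ {S,V}.
size 0: {}; under {} B still reaches {D,P,S,V} ∋ P.
{S}: B⊥P given {S} in G with B→· removed — back-door holds.
P(P|do(B)) = Σ_{S} P(P|B,S)·P(S).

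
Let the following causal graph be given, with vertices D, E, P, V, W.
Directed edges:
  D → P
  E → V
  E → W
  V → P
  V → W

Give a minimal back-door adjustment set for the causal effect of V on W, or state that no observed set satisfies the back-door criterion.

V→W: minimal back-door set {E}.

desc(V)\{V}={P,W}; candidates ⊆ {D,E}.
size 0: {}; under {} V still reaches {E,W} ∋ W.
{E}: V⊥W given {E} in G with V→· removed — back-door holds.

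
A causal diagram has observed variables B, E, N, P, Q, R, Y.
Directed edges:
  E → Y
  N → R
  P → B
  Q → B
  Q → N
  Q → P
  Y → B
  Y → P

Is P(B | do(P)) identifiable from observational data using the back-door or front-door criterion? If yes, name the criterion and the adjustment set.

P(B|do(P)): backdoor, adjust for {Q, Y}.

desc(P)\{P}={B}; candidates ⊆ {E,N,Q,R,Y}.
size 0: {}; under {} P still reaches {B,E,N,Q,R,Y} ∋ B.
size 1: {E}, {N}, {Q} …(+2); under {E} P still reaches {B,N,Q,R,Y} ∋ B.
{Q,Y}: P⊥B given {Q,Y} in G with P→· removed — back-door holds.
P(B|do(P)) = Σ_{Q,Y} P(B|P,Q,Y)·P(Q,Y).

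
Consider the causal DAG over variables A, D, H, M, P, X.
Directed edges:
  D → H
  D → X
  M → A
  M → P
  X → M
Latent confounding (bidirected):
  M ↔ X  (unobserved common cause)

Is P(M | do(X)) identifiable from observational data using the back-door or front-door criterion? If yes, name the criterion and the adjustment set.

P(M|do(X)): not identifiable (no BD/FD set).

desc(X)\{X}={A,M,P}; candidates ⊆ {D,H}.
X↔M: latent back-door arc(s) into X.
size 0: {}; under {} X still reaches {A,D,H,M,P} ∋ M.
size 1: {D}, {H}; under {D} X still reaches {A,M,P} ∋ M.
size 2: {D,H}; under {D,H} X still reaches {A,M,P} ∋ M.
X↔M cannot be blocked by any observed set — no back-door set.
No mediator lies on a directed X→…→M path.
Neither criterion identifies P(M|do(X)) in this graph.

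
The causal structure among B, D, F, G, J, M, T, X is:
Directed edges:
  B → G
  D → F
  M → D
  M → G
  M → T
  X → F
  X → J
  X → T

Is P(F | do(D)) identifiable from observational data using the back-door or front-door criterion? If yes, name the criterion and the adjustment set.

desc(D)\{D}={F}; candidates ⊆ {B,G,J,M,T,X}.
∅: D⊥F given ∅ in G with D→· removed — back-door holds.
P(F|do(D)) = P(F|D) — no adjustment needed.

P(F|do(D)): backdoor, adjust for ∅.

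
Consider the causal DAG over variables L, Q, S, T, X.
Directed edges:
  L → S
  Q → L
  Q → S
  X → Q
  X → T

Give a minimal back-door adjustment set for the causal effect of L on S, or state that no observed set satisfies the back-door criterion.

L→S: minimal back-door set {Q}.

desc(L)\{L}={S}; candidates ⊆ {Q,T,X}.
size 0: {}; under {} L still reaches {Q,S,T,X} ∋ S.
{Q}: L⊥S given {Q} in G with L→· removed — back-door holds.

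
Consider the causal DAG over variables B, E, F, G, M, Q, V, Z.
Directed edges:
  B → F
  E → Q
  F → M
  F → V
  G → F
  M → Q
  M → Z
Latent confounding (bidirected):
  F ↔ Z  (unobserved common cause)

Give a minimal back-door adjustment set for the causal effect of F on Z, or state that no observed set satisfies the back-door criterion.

F→Z: no observed back-door set.

desc(F)\{F}={M,Q,V,Z}; candidates ⊆ {B,E,G}.
F↔Z: latent back-door arc(s) into F.
size 0: {}; under {} F still reaches {B,G,Z} ∋ Z.
size 1: {B}, {E}, {G}; under {B} F still reaches {G,Z} ∋ Z.
size 2: {B,E}, {B,G}, {E,G}; under {B,E} F still reaches {G,Z} ∋ Z.
F↔Z cannot be blocked by any observed set — no back-door set.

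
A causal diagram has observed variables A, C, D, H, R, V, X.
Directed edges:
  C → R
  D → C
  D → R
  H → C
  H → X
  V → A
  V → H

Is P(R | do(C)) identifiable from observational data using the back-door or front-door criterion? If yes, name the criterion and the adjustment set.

P(R|do(C)): backdoor, adjust for {D}.

desc(C)\{C}={R}; candidates ⊆ {A,D,H,V,X}.
size 0: {}; under {} C still reaches {A,D,H,R,V,X} ∋ R.
{D}: C⊥R given {D} in G with C→· removed — back-door holds.
P(R|do(C)) = Σ_{D} P(R|C,D)·P(D).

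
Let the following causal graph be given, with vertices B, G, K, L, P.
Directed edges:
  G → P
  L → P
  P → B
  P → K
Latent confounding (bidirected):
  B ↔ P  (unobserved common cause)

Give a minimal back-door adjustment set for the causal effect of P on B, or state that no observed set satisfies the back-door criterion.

P→B: no observed back-door set.

desc(P)\{P}={B,K}; candidates ⊆ {G,L}.
P↔B: latent back-door arc(s) into P.
size 0: {}; under {} P still reaches {B,G,L} ∋ B.
size 1: {G}, {L}; under {G} P still reaches {B,L} ∋ B.
size 2: {G,L}; under {G,L} P still reaches {B} ∋ B.
P↔B cannot be blocked by any observed set — no back-door set.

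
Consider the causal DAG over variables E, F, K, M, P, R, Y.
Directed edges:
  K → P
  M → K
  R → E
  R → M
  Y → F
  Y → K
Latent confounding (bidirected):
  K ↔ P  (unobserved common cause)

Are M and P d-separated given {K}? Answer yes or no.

Bayes-Ball from M | {K} reaches {E,F,P,R,Y}.
P ∈ reach(M|{K}) ⇒ M ⊥̸ P | {K}.

No — M and P are d-connected given {K}.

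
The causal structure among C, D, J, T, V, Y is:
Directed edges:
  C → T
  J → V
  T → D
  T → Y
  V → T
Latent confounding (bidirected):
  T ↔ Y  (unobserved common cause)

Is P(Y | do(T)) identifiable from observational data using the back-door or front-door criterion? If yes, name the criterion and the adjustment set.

P(Y|do(T)): not identifiable (no BD/FD set).

desc(T)\{T}={D,Y}; candidates ⊆ {C,J,V}.
T↔Y: latent back-door arc(s) into T.
size 0: {}; under {} T still reaches {C,J,V,Y} ∋ Y.
size 1: {C}, {J}, {V}; under {C} T still reaches {J,V,Y} ∋ Y.
size 2: {C,J}, {C,V}, {J,V}; under {C,J} T still reaches {V,Y} ∋ Y.
T↔Y cannot be blocked by any observed set — no back-door set.
No mediator lies on a directed T→…→Y path.
Neither criterion identifies P(Y|do(T)) in this graph.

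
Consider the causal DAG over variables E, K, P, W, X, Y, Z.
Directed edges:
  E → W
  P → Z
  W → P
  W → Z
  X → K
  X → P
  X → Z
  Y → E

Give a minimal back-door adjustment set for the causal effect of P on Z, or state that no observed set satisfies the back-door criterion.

desc(P)\{P}={Z}; candidates ⊆ {E,K,W,X,Y}.
size 0: {}; under {} P still reaches {E,K,W,X,Y,Z} ∋ Z.
size 1: {E}, {K}, {W} …(+2); under {E} P still reaches {K,W,X,Z} ∋ Z.
{W,X}: P⊥Z given {W,X} in G with P→· removed — back-door holds.

P→Z: minimal back-door set {W, X}.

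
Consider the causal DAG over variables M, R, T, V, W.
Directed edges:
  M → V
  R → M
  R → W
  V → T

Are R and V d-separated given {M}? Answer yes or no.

Bayes-Ball from R | {M} reaches {W}.
V ∉ reach(R|{M}) ⇒ R ⊥ V | {M}.

Yes — R ⊥ V | {M}.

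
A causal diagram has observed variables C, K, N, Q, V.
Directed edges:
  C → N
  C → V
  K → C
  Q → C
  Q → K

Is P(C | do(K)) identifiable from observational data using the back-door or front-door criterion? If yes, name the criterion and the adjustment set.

desc(K)\{K}={C,N,V}; candidates ⊆ {Q}.
size 0: {}; under {} K still reaches {C,N,Q,V} ∋ C.
{Q}: K⊥C given {Q} in G with K→· removed — back-door holds.
P(C|do(K)) = Σ_{Q} P(C|K,Q)·P(Q).

P(C|do(K)): backdoor, adjust for {Q}.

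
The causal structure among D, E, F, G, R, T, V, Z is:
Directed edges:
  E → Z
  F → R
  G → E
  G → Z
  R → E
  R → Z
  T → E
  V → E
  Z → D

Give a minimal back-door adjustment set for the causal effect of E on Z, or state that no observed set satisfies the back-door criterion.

desc(E)\{E}={D,Z}; candidates ⊆ {F,G,R,T,V}.
size 0: {}; under {} E still reaches {D,F,G,R,T,V,Z} ∋ Z.
size 1: {F}, {G}, {R} …(+2); under {F} E still reaches {D,G,R,T,V,Z} ∋ Z.
{G,R}: E⊥Z given {G,R} in G with E→· removed — back-door holds.

E→Z: minimal back-door set {G, R}.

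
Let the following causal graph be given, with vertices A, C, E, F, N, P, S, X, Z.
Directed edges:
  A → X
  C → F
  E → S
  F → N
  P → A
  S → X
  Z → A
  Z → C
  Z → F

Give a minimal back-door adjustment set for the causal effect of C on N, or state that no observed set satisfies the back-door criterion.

C→N: minimal back-door set {Z}.

desc(C)\{C}={F,N}; candidates ⊆ {A,E,P,S,X,Z}.
size 0: {}; under {} C still reaches {A,F,N,X,Z} ∋ N.
{Z}: C⊥N given {Z} in G with C→· removed — back-door holds.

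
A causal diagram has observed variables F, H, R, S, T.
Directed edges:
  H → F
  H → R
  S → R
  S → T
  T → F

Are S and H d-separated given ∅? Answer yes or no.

Yes — S ⊥ H | ∅.

Bayes-Ball from S | ∅ reaches {F,R,T}.
H ∉ reach(S|∅) ⇒ S ⊥ H | ∅.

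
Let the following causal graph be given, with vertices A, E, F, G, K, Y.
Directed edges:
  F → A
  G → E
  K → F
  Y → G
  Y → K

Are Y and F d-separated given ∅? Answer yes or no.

No — Y and F are d-connected given ∅.

Bayes-Ball from Y | ∅ reaches {A,E,F,G,K}.
F ∈ reach(Y|∅) ⇒ Y ⊥̸ F | ∅.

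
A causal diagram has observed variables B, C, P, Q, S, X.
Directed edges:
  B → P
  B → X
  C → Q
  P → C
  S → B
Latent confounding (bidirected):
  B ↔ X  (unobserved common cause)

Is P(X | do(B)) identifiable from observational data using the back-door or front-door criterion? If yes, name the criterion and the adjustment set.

desc(B)\{B}={C,P,Q,X}; candidates ⊆ {S}.
B↔X: latent back-door arc(s) into B.
size 0: {}; under {} B still reaches {S,X} ∋ X.
size 1: {S}; under {S} B still reaches {X} ∋ X.
B↔X cannot be blocked by any observed set — no back-door set.
No mediator lies on a directed B→…→X path.
Neither criterion identifies P(X|do(B)) in this graph.

P(X|do(B)): not identifiable (no BD/FD set).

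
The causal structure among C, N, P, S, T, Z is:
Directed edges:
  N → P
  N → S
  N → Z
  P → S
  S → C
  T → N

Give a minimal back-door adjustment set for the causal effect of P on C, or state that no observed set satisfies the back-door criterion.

P→C: minimal back-door set {N}.

desc(P)\{P}={C,S}; candidates ⊆ {N,T,Z}.
size 0: {}; under {} P still reaches {C,N,S,T,Z} ∋ C.
{N}: P⊥C given {N} in G with P→· removed — back-door holds.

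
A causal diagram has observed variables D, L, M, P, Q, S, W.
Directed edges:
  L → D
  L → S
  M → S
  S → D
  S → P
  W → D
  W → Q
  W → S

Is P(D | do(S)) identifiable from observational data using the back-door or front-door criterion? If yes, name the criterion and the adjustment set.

P(D|do(S)): backdoor, adjust for {L, W}.

desc(S)\{S}={D,P}; candidates ⊆ {L,M,Q,W}.
size 0: {}; under {} S still reaches {D,L,M,Q,W} ∋ D.
size 1: {L}, {M}, {Q} …(+1); under {L} S still reaches {D,M,Q,W} ∋ D.
{L,W}: S⊥D given {L,W} in G with S→· removed — back-door holds.
P(D|do(S)) = Σ_{L,W} P(D|S,L,W)·P(L,W).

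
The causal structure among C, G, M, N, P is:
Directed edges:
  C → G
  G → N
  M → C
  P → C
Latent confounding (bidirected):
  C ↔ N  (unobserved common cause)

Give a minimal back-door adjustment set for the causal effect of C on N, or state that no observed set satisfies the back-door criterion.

desc(C)\{C}={G,N}; candidates ⊆ {M,P}.
C↔N: latent back-door arc(s) into C.
size 0: {}; under {} C still reaches {M,N,P} ∋ N.
size 1: {M}, {P}; under {M} C still reaches {N,P} ∋ N.
size 2: {M,P}; under {M,P} C still reaches {N} ∋ N.
C↔N cannot be blocked by any observed set — no back-door set.

C→N: no observed back-door set.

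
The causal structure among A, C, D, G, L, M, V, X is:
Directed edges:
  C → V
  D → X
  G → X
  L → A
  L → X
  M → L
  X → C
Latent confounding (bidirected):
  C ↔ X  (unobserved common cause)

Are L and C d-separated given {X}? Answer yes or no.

Bayes-Ball from L | {X} reaches {A,C,D,G,M,V}.
C ∈ reach(L|{X}) ⇒ L ⊥̸ C | {X}.

No — L and C are d-connected given {X}.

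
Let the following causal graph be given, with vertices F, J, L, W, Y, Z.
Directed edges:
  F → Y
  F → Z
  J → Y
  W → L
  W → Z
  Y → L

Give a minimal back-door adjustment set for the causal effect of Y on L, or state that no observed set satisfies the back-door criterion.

Y→L: minimal back-door set ∅.

desc(Y)\{Y}={L}; candidates ⊆ {F,J,W,Z}.
∅: Y⊥L given ∅ in G with Y→· removed — back-door holds.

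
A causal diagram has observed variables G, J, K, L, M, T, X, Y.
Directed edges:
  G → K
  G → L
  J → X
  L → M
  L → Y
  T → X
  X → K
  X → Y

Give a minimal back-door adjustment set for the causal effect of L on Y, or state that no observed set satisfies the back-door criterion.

L→Y: minimal back-door set ∅.

desc(L)\{L}={M,Y}; candidates ⊆ {G,J,K,T,X}.
∅: L⊥Y given ∅ in G with L→· removed — back-door holds.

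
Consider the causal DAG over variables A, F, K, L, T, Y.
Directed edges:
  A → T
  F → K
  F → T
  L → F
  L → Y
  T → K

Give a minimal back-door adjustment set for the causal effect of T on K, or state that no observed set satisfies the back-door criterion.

T→K: minimal back-door set {F}.

desc(T)\{T}={K}; candidates ⊆ {A,F,L,Y}.
size 0: {}; under {} T still reaches {A,F,K,L,Y} ∋ K.
{F}: T⊥K given {F} in G with T→· removed — back-door holds.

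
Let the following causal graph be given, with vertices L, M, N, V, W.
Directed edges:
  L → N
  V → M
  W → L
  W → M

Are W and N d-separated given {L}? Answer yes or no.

Bayes-Ball from W | {L} reaches {M}.
N ∉ reach(W|{L}) ⇒ W ⊥ N | {L}.

Yes — W ⊥ N | {L}.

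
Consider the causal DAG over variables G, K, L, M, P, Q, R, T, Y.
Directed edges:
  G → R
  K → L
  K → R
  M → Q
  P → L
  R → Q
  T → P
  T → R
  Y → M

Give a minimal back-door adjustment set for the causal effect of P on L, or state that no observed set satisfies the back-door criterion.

desc(P)\{P}={L}; candidates ⊆ {G,K,M,Q,R,T,Y}.
∅: P⊥L given ∅ in G with P→· removed — back-door holds.

P→L: minimal back-door set ∅.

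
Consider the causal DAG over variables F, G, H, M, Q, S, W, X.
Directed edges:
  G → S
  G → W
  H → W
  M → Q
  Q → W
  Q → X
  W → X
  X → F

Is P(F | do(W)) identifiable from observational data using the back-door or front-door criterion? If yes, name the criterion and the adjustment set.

desc(W)\{W}={F,X}; candidates ⊆ {G,H,M,Q,S}.
size 0: {}; under {} W still reaches {F,G,H,M,Q,S,X} ∋ F.
{Q}: W⊥F given {Q} in G with W→· removed — back-door holds.
P(F|do(W)) = Σ_{Q} P(F|W,Q)·P(Q).

P(F|do(W)): backdoor, adjust for {Q}.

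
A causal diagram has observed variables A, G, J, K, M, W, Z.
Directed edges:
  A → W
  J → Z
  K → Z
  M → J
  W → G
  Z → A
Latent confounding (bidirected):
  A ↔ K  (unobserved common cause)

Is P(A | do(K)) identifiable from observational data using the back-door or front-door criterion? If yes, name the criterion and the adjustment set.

desc(K)\{K}={A,G,W,Z}; candidates ⊆ {J,M}.
K↔A: latent back-door arc(s) into K.
size 0: {}; under {} K still reaches {A,G,W} ∋ A.
size 1: {J}, {M}; under {J} K still reaches {A,G,W} ∋ A.
size 2: {J,M}; under {J,M} K still reaches {A,G,W} ∋ A.
K↔A cannot be blocked by any observed set — no back-door set.
{Z}: (i) intercepts every directed K→A path; (ii) no back-door K→{Z}; (iii) {K} blocks every back-door {Z}→A. Front-door holds.
P(A|do(K)) = Σ_{Z} P(Z|K) Σ_{K'} P(A|Z,K')P(K').

P(A|do(K)): frontdoor, adjust for {Z}.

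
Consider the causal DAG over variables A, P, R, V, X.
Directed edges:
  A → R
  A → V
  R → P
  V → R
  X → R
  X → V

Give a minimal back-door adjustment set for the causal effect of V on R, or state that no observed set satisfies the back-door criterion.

desc(V)\{V}={P,R}; candidates ⊆ {A,X}.
size 0: {}; under {} V still reaches {A,P,R,X} ∋ R.
size 1: {A}, {X}; under {A} V still reaches {P,R,X} ∋ R.
{A,X}: V⊥R given {A,X} in G with V→· removed — back-door holds.

V→R: minimal back-door set {A, X}.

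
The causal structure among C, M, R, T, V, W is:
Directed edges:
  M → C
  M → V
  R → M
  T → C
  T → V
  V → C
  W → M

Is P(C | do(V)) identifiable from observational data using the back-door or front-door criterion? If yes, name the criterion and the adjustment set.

desc(V)\{V}={C}; candidates ⊆ {M,R,T,W}.
size 0: {}; under {} V still reaches {C,M,R,T,W} ∋ C.
size 1: {M}, {R}, {T} …(+1); under {M} V still reaches {C,T} ∋ C.
{M,T}: V⊥C given {M,T} in G with V→· removed — back-door holds.
P(C|do(V)) = Σ_{M,T} P(C|V,M,T)·P(M,T).

P(C|do(V)): backdoor, adjust for {M, T}.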